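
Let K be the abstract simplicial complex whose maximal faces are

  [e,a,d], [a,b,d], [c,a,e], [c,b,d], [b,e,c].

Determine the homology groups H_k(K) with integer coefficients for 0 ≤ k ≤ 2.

Order the vertices as a < b < c < d < e. Listing each simplex with vertices in this order, K has dimension 2 with simplices:

  0-simplices (5): a, b, c, d, e
  1-simplices (10): ab, ac, ad, ae, bc, bd, be, cd, ce, de
  2-simplices (5): abd, ace, ade, bcd, bce

Hence C_0 ≅ Z^5, C_1 ≅ Z^10, C_2 ≅ Z^5.

Boundary ∂_1: C_1 → C_0 sends each edge [p,q] (with p < q) to q − p.
The resulting 5×10 matrix has rank 4, and its Smith normal form has invariant factors (1,1,1,1).

∂_2: C_2 → C_1 sends each 2-simplex [p,q,r] to [q,r] − [p,r] + [p,q]. For instance
  ∂bcd = cd − bd + bc,
  ∂abd = bd − ad + ab.
As a 10×5 matrix over Z this has rank 5, with invariant factors (1,1,1,1,1).

From H_k ≅ ker(∂_k) / im(∂_{k+1}) we obtain:

  H_0: rank C_0 − rank ∂_1 = 5 − 4 = 1, and the invariant factors of ∂_1 are all 1, so H_0 ≅ Z.
  H_1: rank ker ∂_1 − rank ∂_2 = (10 − 4) − 5 = 1, and the invariant factors of ∂_2 are all 1, so H_1 ≅ Z.
  H_2: rank ker ∂_2 − rank ∂_3 = (5 − 5) − 0 = 0, and there is no ∂_3, so H_2 ≅ 0.

As a check, the Euler characteristic is 5 − 10 + 5 = 0, which agrees with 1 − 1 + 0 = 0.
(K is a triangulation of the Möbius band.)

H_0 = Z,  H_1 = Z,  H_2 = 0.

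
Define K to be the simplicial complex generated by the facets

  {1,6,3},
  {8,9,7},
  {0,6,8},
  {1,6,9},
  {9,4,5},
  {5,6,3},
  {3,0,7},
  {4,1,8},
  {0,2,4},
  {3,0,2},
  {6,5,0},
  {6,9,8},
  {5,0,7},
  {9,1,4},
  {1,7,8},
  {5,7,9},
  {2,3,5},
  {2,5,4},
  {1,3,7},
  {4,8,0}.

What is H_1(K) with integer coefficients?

H_1 = Z ⊕ Z/2.

Take the total order 0 < 1 < 2 < 3 < 4 < 5 < 6 < 7 < 8 < 9 on the vertex set. Then K (dimension 2) consists of the simplices:

  0-simplices (10): [0], [1], [2], [3], [4], [5], [6], [7], [8], [9]
  1-simplices (30): (30 of them)
  2-simplices (20): (20 of them)

Hence C_0 ≅ Z^10, C_1 ≅ Z^30, C_2 ≅ Z^20.

The boundary map ∂_1: C_1 → C_0 maps an edge to its endpoints' difference, ∂[p,q] = q − p.
As a 10×30 matrix over Z this has rank 9, with invariant factors (1,1,1,1,1,1,1,1,1).

The boundary map ∂_2: C_2 → C_1 sends each 2-simplex [p,q,r] to [q,r] − [p,r] + [p,q]. For instance
  ∂[0,5,6] = [5,6] − [0,6] + [0,5],
  ∂[7,8,9] = [8,9] − [7,9] + [7,8].
As a 30×20 matrix over Z this has rank 20, with invariant factors (1,1,1,1,1,1,1,1,1,1,1,1,1,1,1,1,1,1,1,2).

Reading off H_k = ker ∂_k / im ∂_{k+1}:

  H_1: rank ker ∂_1 − rank ∂_2 = (30 − 9) − 20 = 1, and ∂_2 has invariant factor 2 > 1, so H_1 = Z ⊕ Z/2.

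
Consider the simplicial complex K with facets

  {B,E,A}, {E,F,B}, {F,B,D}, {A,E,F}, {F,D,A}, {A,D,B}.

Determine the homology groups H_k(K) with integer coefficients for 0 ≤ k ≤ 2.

H_0 = Z,  H_1 = 0,  H_2 = Z.

Fix the vertex order A < B < D < E < F and write every simplex with vertices in increasing order. Then dim K = 2 and the simplices of K are:

  0-simplices (5): A, B, D, E, F
  1-simplices (9): AB, AD, AE, AF, BD, BE, BF, DF, EF
  2-simplices (6): ABD, ABE, ADF, AEF, BDF, BEF

giving chain groups C_0 ≅ Z^5, C_1 ≅ Z^9, C_2 ≅ Z^6.

∂_1: C_1 → C_0 maps an edge to its endpoints' difference, ∂[p,q] = q − p.
The 5×9 boundary matrix has rank 4 and Smith normal form diag(1,1,1,1).

Boundary ∂_2: C_2 → C_1 maps a triangle to the signed sum of its edges. For instance
  ∂BDF = DF − BF + BD,
  ∂BEF = EF − BF + BE.
The 9×6 boundary matrix has rank 5 and Smith normal form diag(1,1,1,1,1).

From H_k ≅ ker(∂_k) / im(∂_{k+1}) we obtain:

  H_0: rank C_0 − rank ∂_1 = 5 − 4 = 1, and the invariant factors of ∂_1 are all 1, so H_0 ≅ Z.
  H_1: rank ker ∂_1 − rank ∂_2 = (9 − 4) − 5 = 0, and the invariant factors of ∂_2 are all 1, so H_1 ≅ 0.
  H_2: rank ker ∂_2 − rank ∂_3 = (6 − 5) − 0 = 1, and there is no ∂_3, so H_2 ≅ Z.

As a check, the Euler characteristic is 5 − 9 + 6 = 2, which agrees with 1 − 0 + 1 = 2.
(K is a triangulation of the 2-sphere S^2.)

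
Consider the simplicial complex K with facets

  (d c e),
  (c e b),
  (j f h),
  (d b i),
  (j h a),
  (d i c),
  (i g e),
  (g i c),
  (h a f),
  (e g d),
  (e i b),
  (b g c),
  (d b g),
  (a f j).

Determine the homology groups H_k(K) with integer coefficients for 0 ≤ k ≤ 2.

Fix the vertex order a < b < c < d < e < f < g < h < i < j and write every simplex with vertices in increasing order. Then dim K = 2 and the simplices of K are:

  0-simplices (10): a, b, c, d, e, f, g, h, i, j
  1-simplices (21): af, ah, aj, bc, bd, be, bg, bi, cd, ce, cg, ci, de, dg, di, eg, ei, fh, fj, gi, hj
  2-simplices (14): afh, afj, ahj, bce, bcg, bdg, bdi, bei, cde, cdi, cgi, deg, egi, fhj

so the chain groups are C_0 ≅ Z^10, C_1 ≅ Z^21, C_2 ≅ Z^14.

Boundary ∂_1: C_1 → C_0 is given by ∂[p,q] = [q] − [p].
This gives a 10×21 integer matrix of rank 8; reducing to Smith normal form yields diagonal entries (1,1,1,1,1,1,1,1).

Boundary ∂_2: C_2 → C_1 acts by ∂[p,q,r] = [q,r] − [p,r] + [p,q]. For instance
  ∂cgi = gi − ci + cg,
  ∂cdi = di − ci + cd.
This gives a 21×14 integer matrix of rank 13; reducing to Smith normal form yields diagonal entries (1,1,1,1,1,1,1,1,1,1,1,1,2).

Reading off H_k = ker ∂_k / im ∂_{k+1}:

  H_0: rank C_0 − rank ∂_1 = 10 − 8 = 2, and the invariant factors of ∂_1 are all 1, so H_0 ≅ Z^2.
  H_1: rank ker ∂_1 − rank ∂_2 = (21 − 8) − 13 = 0, and ∂_2 has invariant factor 2 > 1, so H_1 ≅ Z/2Z.
  H_2: rank ker ∂_2 − rank ∂_3 = (14 − 13) − 0 = 1, and there is no ∂_3, so H_2 ≅ Z.

(K is a triangulation of the disjoint union of the 2-sphere S^2 and the real projective plane RP^2.)

H_0 = Z^2,  H_1 = Z/2Z,  H_2 = Z.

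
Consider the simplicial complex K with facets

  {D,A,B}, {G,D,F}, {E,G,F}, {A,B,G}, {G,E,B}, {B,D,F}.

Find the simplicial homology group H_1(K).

H_1 ≅ Z.

Take the total order A < B < D < E < F < G on the vertex set. Then K (dimension 2) consists of the simplices:

  0-simplices (6): A, B, D, E, F, G
  1-simplices (12): AB, AD, AG, BD, BE, BF, BG, DF, DG, EF, EG, FG
  2-simplices (6): ABD, ABG, BDF, BEG, DFG, EFG

Hence C_0 ≅ Z^6, C_1 ≅ Z^12, C_2 ≅ Z^6.

Boundary ∂_1: C_1 → C_0 maps an edge to its endpoints' difference, ∂[p,q] = q − p. For instance
  ∂FG = G − F.
This gives a 6×12 integer matrix of rank 5; reducing to Smith normal form yields diagonal entries (1,1,1,1,1).

The boundary map ∂_2: C_2 → C_1 sends each 2-simplex [p,q,r] to [q,r] − [p,r] + [p,q]. For instance
  ∂DFG = FG − DG + DF,
  ∂EFG = FG − EG + EF.
This gives a 12×6 integer matrix of rank 6; reducing to Smith normal form yields diagonal entries (1,1,1,1,1,1).

From H_k ≅ ker(∂_k) / im(∂_{k+1}) we obtain:

  H_1: rank ker ∂_1 − rank ∂_2 = (12 − 5) − 6 = 1, and the invariant factors of ∂_2 are all 1, so H_1 ≅ Z.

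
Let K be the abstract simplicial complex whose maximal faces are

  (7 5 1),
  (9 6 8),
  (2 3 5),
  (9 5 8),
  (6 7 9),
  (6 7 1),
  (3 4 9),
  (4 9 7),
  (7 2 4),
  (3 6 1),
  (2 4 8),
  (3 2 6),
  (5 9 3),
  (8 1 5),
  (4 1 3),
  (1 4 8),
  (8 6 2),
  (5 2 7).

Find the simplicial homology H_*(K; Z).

H_0 ≅ Z,  H_1 ≅ Z^2,  H_2 ≅ Z.

Order the vertices as 1 < 2 < 3 < 4 < 5 < 6 < 7 < 8 < 9. Listing each simplex with vertices in this order, K has dimension 2 with simplices:

  0-simplices (9): [1], [2], [3], [4], [5], [6], [7], [8], [9]
  1-simplices (27): (27 of them)
  2-simplices (18): [1,3,4], [1,3,6], [1,4,8], [1,5,7], [1,5,8], [1,6,7], [2,3,5], [2,3,6], [2,4,7], [2,4,8], [2,5,7], [2,6,8], [3,4,9], [3,5,9], [4,7,9], [5,8,9], [6,7,9], [6,8,9]

Hence C_0 ≅ Z^9, C_1 ≅ Z^27, C_2 ≅ Z^18.

The boundary map ∂_1: C_1 → C_0 maps an edge to its endpoints' difference, ∂[p,q] = q − p. For instance
  ∂[2,4] = [4] − [2].
This gives a 9×27 integer matrix of rank 8; reducing to Smith normal form yields diagonal entries (1,1,1,1,1,1,1,1).

Boundary ∂_2: C_2 → C_1 maps a triangle to the signed sum of its edges. For instance
  ∂[3,4,9] = [4,9] − [3,9] + [3,4],
  ∂[5,8,9] = [8,9] − [5,9] + [5,8].
The resulting 27×18 matrix has rank 17, and its Smith normal form has invariant factors (1,1,1,1,1,1,1,1,1,1,1,1,1,1,1,1,1).

Now H_k = ker ∂_k / im ∂_{k+1}, so:

  H_0: rank C_0 − rank ∂_1 = 9 − 8 = 1, and the invariant factors of ∂_1 are all 1, so H_0 = Z.
  H_1: rank ker ∂_1 − rank ∂_2 = (27 − 8) − 17 = 2, and the invariant factors of ∂_2 are all 1, so H_1 = Z^2.
  H_2: rank ker ∂_2 − rank ∂_3 = (18 − 17) − 0 = 1, and there is no ∂_3, so H_2 = Z.

(K is a triangulation of the torus T^2.)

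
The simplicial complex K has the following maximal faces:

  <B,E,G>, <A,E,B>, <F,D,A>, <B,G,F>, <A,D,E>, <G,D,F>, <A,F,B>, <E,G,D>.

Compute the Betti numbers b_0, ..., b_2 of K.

b_0 = 1, b_1 = 0, b_2 = 1.

Fix the vertex order A < B < D < E < F < G and write every simplex with vertices in increasing order. Then dim K = 2 and the simplices of K are:

  0-simplices (6): A, B, D, E, F, G
  1-simplices (12): AB, AD, AE, AF, BE, BF, BG, DE, DF, DG, EG, FG
  2-simplices (8): ABE, ABF, ADE, ADF, BEG, BFG, DEG, DFG

so the chain groups are C_0 ≅ Z^6, C_1 ≅ Z^12, C_2 ≅ Z^8.

∂_1: C_1 → C_0 is given by ∂[p,q] = [q] − [p].
As a 6×12 matrix over Z this has rank 5, with invariant factors (1,1,1,1,1).

Boundary ∂_2: C_2 → C_1 acts by ∂[p,q,r] = [q,r] − [p,r] + [p,q]. For instance
  ∂BFG = FG − BG + BF,
  ∂ADF = DF − AF + AD.
The resulting 12×8 matrix has rank 7, and its Smith normal form has invariant factors (1,1,1,1,1,1,1).

From H_k ≅ ker(∂_k) / im(∂_{k+1}) we obtain:

  H_0: rank C_0 − rank ∂_1 = 6 − 5 = 1, and the invariant factors of ∂_1 are all 1, so H_0 = Z.
  H_1: rank ker ∂_1 − rank ∂_2 = (12 − 5) − 7 = 0, and the invariant factors of ∂_2 are all 1, so H_1 = 0.
  H_2: rank ker ∂_2 − rank ∂_3 = (8 − 7) − 0 = 1, and there is no ∂_3, so H_2 = Z.

As a check, the Euler characteristic is 6 − 12 + 8 = 2, which agrees with 1 − 0 + 1 = 2.

Hence the Betti numbers are b_0 = 1, b_1 = 0, b_2 = 1.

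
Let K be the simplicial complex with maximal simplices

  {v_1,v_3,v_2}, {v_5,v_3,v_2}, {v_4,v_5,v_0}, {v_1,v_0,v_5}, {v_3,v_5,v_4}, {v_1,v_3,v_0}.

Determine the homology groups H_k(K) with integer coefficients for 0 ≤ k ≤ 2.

H_0 = Z,  H_1 = Z,  H_2 = 0.

K has 6 vertices, 12 edges, 6 triangles.
rank ∂_0 = 0, rank ∂_1 = 5 ⇒ b_0 = 6 − 0 − 5 = 1; all invariant factors of ∂_1 are 1 so no torsion. So H_0 ≅ Z.
rank ∂_1 = 5, rank ∂_2 = 6 ⇒ b_1 = 12 − 5 − 6 = 1; all invariant factors of ∂_2 are 1 so no torsion. So H_1 ≅ Z.
rank ∂_2 = 6, rank ∂_3 = 0 ⇒ b_2 = 6 − 6 − 0 = 0. So H_2 ≅ 0.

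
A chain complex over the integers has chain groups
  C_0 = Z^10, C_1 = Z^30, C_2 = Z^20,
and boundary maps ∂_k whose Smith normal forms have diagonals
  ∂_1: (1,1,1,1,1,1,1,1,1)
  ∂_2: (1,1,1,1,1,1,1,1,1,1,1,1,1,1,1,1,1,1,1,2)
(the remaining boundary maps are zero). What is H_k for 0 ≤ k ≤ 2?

H_0 = Z,  H_1 = Z ⊕ Z/2,  H_2 = 0.

H_0: b_0 = 10 − 0 − 9 = 1; torsion from ∂_1 factors > 1: none. So H_0 = Z.
H_1: b_1 = 30 − 9 − 20 = 1; torsion from ∂_2 factors > 1: [2]. So H_1 = Z ⊕ Z/2.
H_2: b_2 = 20 − 20 − 0 = 0; torsion from ∂_3 factors > 1: none. So H_2 = 0.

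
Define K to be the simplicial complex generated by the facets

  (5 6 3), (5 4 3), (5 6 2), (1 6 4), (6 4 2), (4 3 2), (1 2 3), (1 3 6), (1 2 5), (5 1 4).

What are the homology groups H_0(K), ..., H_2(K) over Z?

We work with the vertex ordering 1 < 2 < 3 < 4 < 5 < 6. The simplices of K, each written with vertices in increasing order, are:

  0-simplices (6): [1], [2], [3], [4], [5], [6]
  1-simplices (15): [1,2], [1,3], [1,4], [1,5], [1,6], [2,3], [2,4], [2,5], [2,6], [3,4], [3,5], [3,6], [4,5], [4,6], [5,6]
  2-simplices (10): [1,2,3], [1,2,5], [1,3,6], [1,4,5], [1,4,6], [2,3,4], [2,4,6], [2,5,6], [3,4,5], [3,5,6]

giving chain groups C_0 ≅ Z^6, C_1 ≅ Z^15, C_2 ≅ Z^10.

Boundary ∂_1: C_1 → C_0 sends each edge [p,q] (with p < q) to q − p.
The resulting 6×15 matrix has rank 5, and its Smith normal form has invariant factors (1,1,1,1,1).

The boundary map ∂_2: C_2 → C_1 maps a triangle to the signed sum of its edges. For instance
  ∂[1,4,6] = [4,6] − [1,6] + [1,4],
  ∂[2,4,6] = [4,6] − [2,6] + [2,4].
The 15×10 boundary matrix has rank 10 and Smith normal form diag(1,1,1,1,1,1,1,1,1,2).

Computing H_k = (kernel of ∂_k) / (image of ∂_{k+1}):

  H_0: rank C_0 − rank ∂_1 = 6 − 5 = 1, and the invariant factors of ∂_1 are all 1, so H_0 = Z.
  H_1: rank ker ∂_1 − rank ∂_2 = (15 − 5) − 10 = 0, and ∂_2 has invariant factor 2 > 1, so H_1 = Z/2.
  H_2: rank ker ∂_2 − rank ∂_3 = (10 − 10) − 0 = 0, and there is no ∂_3, so H_2 = 0.

H_0 ≅ Z,  H_1 ≅ Z/2,  H_2 = 0.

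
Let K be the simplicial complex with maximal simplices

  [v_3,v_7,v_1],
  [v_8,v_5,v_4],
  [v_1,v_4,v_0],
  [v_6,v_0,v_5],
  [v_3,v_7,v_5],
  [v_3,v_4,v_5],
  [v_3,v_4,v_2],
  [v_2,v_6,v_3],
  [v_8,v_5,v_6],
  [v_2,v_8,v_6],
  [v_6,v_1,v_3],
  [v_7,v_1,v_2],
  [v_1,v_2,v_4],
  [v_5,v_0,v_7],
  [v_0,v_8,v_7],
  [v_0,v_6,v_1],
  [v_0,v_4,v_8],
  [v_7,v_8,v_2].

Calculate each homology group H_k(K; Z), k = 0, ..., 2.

H_0 = Z,  H_1 = Z ⊕ Z/2Z,  H_2 = 0.

Fix the vertex order v_0 < v_1 < v_2 < v_3 < v_4 < v_5 < v_6 < v_7 < v_8 and write every simplex with vertices in increasing order. Then dim K = 2 and the simplices of K are:

  0-simplices (9): [v_0], [v_1], [v_2], [v_3], [v_4], [v_5], [v_6], [v_7], [v_8]
  1-simplices (27): (27 of them)
  2-simplices (18): (18 of them)

giving chain groups C_0 ≅ Z^9, C_1 ≅ Z^27, C_2 ≅ Z^18.

Boundary ∂_1: C_1 → C_0 sends each edge [p,q] (with p < q) to q − p. For instance
  ∂[v_1,v_6] = [v_6] − [v_1].
This gives a 9×27 integer matrix of rank 8; reducing to Smith normal form yields diagonal entries (1,1,1,1,1,1,1,1).

∂_2: C_2 → C_1 maps a triangle to the signed sum of its edges. For instance
  ∂[v_4,v_5,v_8] = [v_5,v_8] − [v_4,v_8] + [v_4,v_5],
  ∂[v_0,v_5,v_6] = [v_5,v_6] − [v_0,v_6] + [v_0,v_5].
The resulting 27×18 matrix has rank 18, and its Smith normal form has invariant factors (1,1,1,1,1,1,1,1,1,1,1,1,1,1,1,1,1,2).

Computing H_k = (kernel of ∂_k) / (image of ∂_{k+1}):

  H_0: rank C_0 − rank ∂_1 = 9 − 8 = 1, and the invariant factors of ∂_1 are all 1, so H_0 = Z.
  H_1: rank ker ∂_1 − rank ∂_2 = (27 − 8) − 18 = 1, and ∂_2 has invariant factor 2 > 1, so H_1 = Z ⊕ Z/2Z.
  H_2: rank ker ∂_2 − rank ∂_3 = (18 − 18) − 0 = 0, and there is no ∂_3, so H_2 = 0.

As a check, the Euler characteristic is 9 − 27 + 18 = 0, which agrees with 1 − 1 + 0 = 0.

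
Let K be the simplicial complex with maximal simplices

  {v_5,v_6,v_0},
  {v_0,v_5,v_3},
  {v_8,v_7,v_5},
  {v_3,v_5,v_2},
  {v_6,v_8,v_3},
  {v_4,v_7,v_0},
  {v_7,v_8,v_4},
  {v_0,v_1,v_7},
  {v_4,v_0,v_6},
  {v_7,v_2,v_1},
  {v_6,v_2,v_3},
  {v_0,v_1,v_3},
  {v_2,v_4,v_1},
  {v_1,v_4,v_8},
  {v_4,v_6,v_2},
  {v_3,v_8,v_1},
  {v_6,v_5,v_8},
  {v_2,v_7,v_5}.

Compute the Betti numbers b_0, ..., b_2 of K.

We work with the vertex ordering v_0 < v_1 < v_2 < v_3 < v_4 < v_5 < v_6 < v_7 < v_8. The simplices of K, each written with vertices in increasing order, are:

  0-simplices (9): [v_0], [v_1], [v_2], [v_3], [v_4], [v_5], [v_6], [v_7], [v_8]
  1-simplices (27): (27 of them)
  2-simplices (18): (18 of them)

giving chain groups C_0 ≅ Z^9, C_1 ≅ Z^27, C_2 ≅ Z^18.

∂_1: C_1 → C_0 maps an edge to its endpoints' difference, ∂[p,q] = q − p.
The resulting 9×27 matrix has rank 8, and its Smith normal form has invariant factors (1,1,1,1,1,1,1,1).

∂_2: C_2 → C_1 sends each 2-simplex [p,q,r] to [q,r] − [p,r] + [p,q]. For instance
  ∂[v_2,v_5,v_7] = [v_5,v_7] − [v_2,v_7] + [v_2,v_5],
  ∂[v_2,v_3,v_5] = [v_3,v_5] − [v_2,v_5] + [v_2,v_3].
The 27×18 boundary matrix has rank 18 and Smith normal form diag(1,1,1,1,1,1,1,1,1,1,1,1,1,1,1,1,1,2).

Now H_k = ker ∂_k / im ∂_{k+1}, so:

  H_0: rank C_0 − rank ∂_1 = 9 − 8 = 1, and the invariant factors of ∂_1 are all 1, so H_0 = Z.
  H_1: rank ker ∂_1 − rank ∂_2 = (27 − 8) − 18 = 1, and ∂_2 has invariant factor 2 > 1, so H_1 = Z ⊕ Z_2.
  H_2: rank ker ∂_2 − rank ∂_3 = (18 − 18) − 0 = 0, and there is no ∂_3, so H_2 = 0.

Hence the Betti numbers are b_0 = 1, b_1 = 1, b_2 = 0.

b_0 = 1, b_1 = 1, b_2 = 0.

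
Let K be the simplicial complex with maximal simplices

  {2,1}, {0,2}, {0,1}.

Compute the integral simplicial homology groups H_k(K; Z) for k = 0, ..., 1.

H_0 ≅ Z,  H_1 ≅ Z.

Take the total order 0 < 1 < 2 on the vertex set. Then K (dimension 1) consists of the simplices:

  0-simplices (3): [0], [1], [2]
  1-simplices (3): [0,1], [0,2], [1,2]

so the chain groups are C_0 ≅ Z^3, C_1 ≅ Z^3.

Boundary ∂_1: C_1 → C_0 is given by ∂[p,q] = [q] − [p].
The resulting 3×3 matrix has rank 2, and its Smith normal form has invariant factors (1,1).

Reading off H_k = ker ∂_k / im ∂_{k+1}:

  H_0: rank C_0 − rank ∂_1 = 3 − 2 = 1, and the invariant factors of ∂_1 are all 1, so H_0 ≅ Z.
  H_1: rank ker ∂_1 − rank ∂_2 = (3 − 2) − 0 = 1, and there is no ∂_2, so H_1 ≅ Z.

As a check, the Euler characteristic is 3 − 3 = 0, which agrees with 1 − 1 = 0.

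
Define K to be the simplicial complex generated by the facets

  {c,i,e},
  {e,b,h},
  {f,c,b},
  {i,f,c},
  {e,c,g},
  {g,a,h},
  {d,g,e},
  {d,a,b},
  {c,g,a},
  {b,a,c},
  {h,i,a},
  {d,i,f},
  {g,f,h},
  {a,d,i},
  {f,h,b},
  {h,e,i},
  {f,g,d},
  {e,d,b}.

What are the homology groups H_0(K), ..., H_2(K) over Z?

H_0 = Z,  H_1 = Z^2,  H_2 = Z.

Take the total order a < b < c < d < e < f < g < h < i on the vertex set. Then K (dimension 2) consists of the simplices:

  0-simplices (9): a, b, c, d, e, f, g, h, i
  1-simplices (27): ab, ac, ad, ag, ah, ai, bc, bd, be, bf, bh, ce, cf, cg, ci, de, df, dg, di, eg, eh, ei, fg, fh, fi, gh, hi
  2-simplices (18): abc, abd, acg, adi, agh, ahi, bcf, bde, beh, bfh, ceg, cei, cfi, deg, dfg, dfi, ehi, fgh

Hence C_0 ≅ Z^9, C_1 ≅ Z^27, C_2 ≅ Z^18.

∂_1: C_1 → C_0 maps an edge to its endpoints' difference, ∂[p,q] = q − p. For instance
  ∂fg = g − f.
The 9×27 boundary matrix has rank 8 and Smith normal form diag(1,1,1,1,1,1,1,1).

The boundary map ∂_2: C_2 → C_1 maps a triangle to the signed sum of its edges. For instance
  ∂dfg = fg − dg + df,
  ∂adi = di − ai + ad.
The resulting 27×18 matrix has rank 17, and its Smith normal form has invariant factors (1,1,1,1,1,1,1,1,1,1,1,1,1,1,1,1,1).

Reading off H_k = ker ∂_k / im ∂_{k+1}:

  H_0: rank C_0 − rank ∂_1 = 9 − 8 = 1, and the invariant factors of ∂_1 are all 1, so H_0 ≅ Z.
  H_1: rank ker ∂_1 − rank ∂_2 = (27 − 8) − 17 = 2, and the invariant factors of ∂_2 are all 1, so H_1 ≅ Z^2.
  H_2: rank ker ∂_2 − rank ∂_3 = (18 − 17) − 0 = 1, and there is no ∂_3, so H_2 ≅ Z.

As a check, the Euler characteristic is 9 − 27 + 18 = 0, which agrees with 1 − 2 + 1 = 0.
(K is a triangulation of the torus T^2.)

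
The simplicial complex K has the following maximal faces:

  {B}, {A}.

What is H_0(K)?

H_0 = Z^2.

Fix the vertex order A < B and write every simplex with vertices in increasing order. Then dim K = 0 and the simplices of K are:

  0-simplices (2): A, B

giving chain groups C_0 ≅ Z^2.

From H_k ≅ ker(∂_k) / im(∂_{k+1}) we obtain:

  H_0: rank C_0 − rank ∂_1 = 2 − 0 = 2, and there is no ∂_1, so H_0 ≅ Z^2.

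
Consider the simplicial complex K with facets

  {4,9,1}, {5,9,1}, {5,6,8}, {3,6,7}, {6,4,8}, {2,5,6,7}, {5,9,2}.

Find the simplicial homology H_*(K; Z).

H_0 = Z,  H_1 = Z,  H_2 = 0,  H_3 = 0.

K has 9 vertices, 18 edges, 10 triangles, 1 3-simplex.
rank ∂_0 = 0, rank ∂_1 = 8 ⇒ b_0 = 9 − 0 − 8 = 1; all invariant factors of ∂_1 are 1 so no torsion. So H_0 ≅ Z.
rank ∂_1 = 8, rank ∂_2 = 9 ⇒ b_1 = 18 − 8 − 9 = 1; all invariant factors of ∂_2 are 1 so no torsion. So H_1 ≅ Z.
rank ∂_2 = 9, rank ∂_3 = 1 ⇒ b_2 = 10 − 9 − 1 = 0; all invariant factors of ∂_3 are 1 so no torsion. So H_2 ≅ 0.
rank ∂_3 = 1, rank ∂_4 = 0 ⇒ b_3 = 1 − 1 − 0 = 0. So H_3 ≅ 0.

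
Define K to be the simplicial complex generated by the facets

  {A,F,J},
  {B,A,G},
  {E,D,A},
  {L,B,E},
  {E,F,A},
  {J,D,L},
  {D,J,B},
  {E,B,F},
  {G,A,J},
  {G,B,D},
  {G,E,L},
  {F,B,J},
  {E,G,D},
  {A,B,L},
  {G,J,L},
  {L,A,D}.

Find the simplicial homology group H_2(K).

H_2 = Z.

K has 8 vertices, 24 edges, 16 triangles.
rank ∂_2 = 15, rank ∂_3 = 0 ⇒ b_2 = 16 − 15 − 0 = 1. So H_2 = Z.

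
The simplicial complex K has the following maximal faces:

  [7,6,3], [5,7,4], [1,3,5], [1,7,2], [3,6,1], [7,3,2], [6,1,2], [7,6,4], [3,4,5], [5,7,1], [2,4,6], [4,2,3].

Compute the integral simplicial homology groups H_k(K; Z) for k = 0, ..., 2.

H_0 ≅ Z,  H_1 ≅ Z/2,  H_2 = 0.

We work with the vertex ordering 1 < 2 < 3 < 4 < 5 < 6 < 7. The simplices of K, each written with vertices in increasing order, are:

  0-simplices (7): [1], [2], [3], [4], [5], [6], [7]
  1-simplices (18): [1,2], [1,3], [1,5], [1,6], [1,7], [2,3], [2,4], [2,6], [2,7], [3,4], [3,5], [3,6], [3,7], [4,5], [4,6], [4,7], [5,7], [6,7]
  2-simplices (12): [1,2,6], [1,2,7], [1,3,5], [1,3,6], [1,5,7], [2,3,4], [2,3,7], [2,4,6], [3,4,5], [3,6,7], [4,5,7], [4,6,7]

giving chain groups C_0 ≅ Z^7, C_1 ≅ Z^18, C_2 ≅ Z^12.

Boundary ∂_1: C_1 → C_0 is given by ∂[p,q] = [q] − [p]. For instance
  ∂[1,2] = [2] − [1].
As a 7×18 matrix over Z this has rank 6, with invariant factors (1,1,1,1,1,1).

∂_2: C_2 → C_1 sends each 2-simplex [p,q,r] to [q,r] − [p,r] + [p,q]. For instance
  ∂[1,3,5] = [3,5] − [1,5] + [1,3],
  ∂[4,5,7] = [5,7] − [4,7] + [4,5].
The resulting 18×12 matrix has rank 12, and its Smith normal form has invariant factors (1,1,1,1,1,1,1,1,1,1,1,2).

Reading off H_k = ker ∂_k / im ∂_{k+1}:

  H_0: rank C_0 − rank ∂_1 = 7 − 6 = 1, and the invariant factors of ∂_1 are all 1, so H_0 = Z.
  H_1: rank ker ∂_1 − rank ∂_2 = (18 − 6) − 12 = 0, and ∂_2 has invariant factor 2 > 1, so H_1 = Z/2.
  H_2: rank ker ∂_2 − rank ∂_3 = (12 − 12) − 0 = 0, and there is no ∂_3, so H_2 = 0.

(K is a triangulation of the real projective plane RP^2.)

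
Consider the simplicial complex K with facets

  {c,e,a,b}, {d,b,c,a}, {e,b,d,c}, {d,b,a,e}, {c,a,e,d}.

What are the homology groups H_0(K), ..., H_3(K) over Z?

Fix the vertex order a < b < c < d < e and write every simplex with vertices in increasing order. Then dim K = 3 and the simplices of K are:

  0-simplices (5): a, b, c, d, e
  1-simplices (10): ab, ac, ad, ae, bc, bd, be, cd, ce, de
  2-simplices (10): abc, abd, abe, acd, ace, ade, bcd, bce, bde, cde
  3-simplices (5): abcd, abce, abde, acde, bcde

Hence C_0 ≅ Z^5, C_1 ≅ Z^10, C_2 ≅ Z^10, C_3 ≅ Z^5.

The boundary map ∂_1: C_1 → C_0 sends each edge [p,q] (with p < q) to q − p. For instance
  ∂ce = e − c.
The 5×10 boundary matrix has rank 4 and Smith normal form diag(1,1,1,1).

Boundary ∂_2: C_2 → C_1 acts by ∂[p,q,r] = [q,r] − [p,r] + [p,q]. For instance
  ∂abc = bc − ac + ab,
  ∂ace = ce − ae + ac.
The resulting 10×10 matrix has rank 6, and its Smith normal form has invariant factors (1,1,1,1,1,1).

Boundary ∂_3: C_3 → C_2 sends each 3-simplex σ to the alternating sum Σ_i (−1)^i (σ with its i-th vertex removed). For instance
  ∂bcde = cde − bde + bce − bcd,
  ∂abde = bde − ade + abe − abd.
The resulting 10×5 matrix has rank 4, and its Smith normal form has invariant factors (1,1,1,1).

Computing H_k = (kernel of ∂_k) / (image of ∂_{k+1}):

  H_0: rank C_0 − rank ∂_1 = 5 − 4 = 1, and the invariant factors of ∂_1 are all 1, so H_0 = Z.
  H_1: rank ker ∂_1 − rank ∂_2 = (10 − 4) − 6 = 0, and the invariant factors of ∂_2 are all 1, so H_1 = 0.
  H_2: rank ker ∂_2 − rank ∂_3 = (10 − 6) − 4 = 0, and the invariant factors of ∂_3 are all 1, so H_2 = 0.
  H_3: rank ker ∂_3 − rank ∂_4 = (5 − 4) − 0 = 1, and there is no ∂_4, so H_3 = Z.

H_0 ≅ Z,  H_1 = 0,  H_2 = 0,  H_3 ≅ Z.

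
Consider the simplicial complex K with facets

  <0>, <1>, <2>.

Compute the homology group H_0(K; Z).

H_0 ≅ Z^3.

Take the total order 0 < 1 < 2 on the vertex set. Then K (dimension 0) consists of the simplices:

  0-simplices (3): [0], [1], [2]

Hence C_0 ≅ Z^3.

Now H_k = ker ∂_k / im ∂_{k+1}, so:

  H_0: rank C_0 − rank ∂_1 = 3 − 0 = 3, and there is no ∂_1, so H_0 = Z^3.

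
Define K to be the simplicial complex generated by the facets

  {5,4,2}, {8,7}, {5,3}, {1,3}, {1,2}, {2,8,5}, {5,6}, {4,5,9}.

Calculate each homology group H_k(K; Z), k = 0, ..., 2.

H_0 = Z,  H_1 = Z,  H_2 = 0.

Take the total order 1 < 2 < 3 < 4 < 5 < 6 < 7 < 8 < 9 on the vertex set. Then K (dimension 2) consists of the simplices:

  0-simplices (9): [1], [2], [3], [4], [5], [6], [7], [8], [9]
  1-simplices (12): [1,2], [1,3], [2,4], [2,5], [2,8], [3,5], [4,5], [4,9], [5,6], [5,8], [5,9], [7,8]
  2-simplices (3): [2,4,5], [2,5,8], [4,5,9]

Hence C_0 ≅ Z^9, C_1 ≅ Z^12, C_2 ≅ Z^3.

Boundary ∂_1: C_1 → C_0 maps an edge to its endpoints' difference, ∂[p,q] = q − p.
The 9×12 boundary matrix has rank 8 and Smith normal form diag(1,1,1,1,1,1,1,1).

Boundary ∂_2: C_2 → C_1 maps a triangle to the signed sum of its edges. For instance
  ∂[4,5,9] = [5,9] − [4,9] + [4,5],
  ∂[2,4,5] = [4,5] − [2,5] + [2,4].
The 12×3 boundary matrix has rank 3 and Smith normal form diag(1,1,1).

Now H_k = ker ∂_k / im ∂_{k+1}, so:

  H_0: rank C_0 − rank ∂_1 = 9 − 8 = 1, and the invariant factors of ∂_1 are all 1, so H_0 = Z.
  H_1: rank ker ∂_1 − rank ∂_2 = (12 − 8) − 3 = 1, and the invariant factors of ∂_2 are all 1, so H_1 = Z.
  H_2: rank ker ∂_2 − rank ∂_3 = (3 − 3) − 0 = 0, and there is no ∂_3, so H_2 = 0.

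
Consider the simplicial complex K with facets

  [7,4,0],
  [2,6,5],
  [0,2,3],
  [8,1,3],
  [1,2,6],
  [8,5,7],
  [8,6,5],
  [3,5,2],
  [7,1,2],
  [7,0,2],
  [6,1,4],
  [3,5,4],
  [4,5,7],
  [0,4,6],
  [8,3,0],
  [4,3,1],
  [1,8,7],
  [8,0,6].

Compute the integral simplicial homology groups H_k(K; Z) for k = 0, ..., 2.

H_0 ≅ Z,  H_1 ≅ Z^2,  H_2 ≅ Z.

Take the total order 0 < 1 < 2 < 3 < 4 < 5 < 6 < 7 < 8 on the vertex set. Then K (dimension 2) consists of the simplices:

  0-simplices (9): [0], [1], [2], [3], [4], [5], [6], [7], [8]
  1-simplices (27): (27 of them)
  2-simplices (18): [0,2,3], [0,2,7], [0,3,8], [0,4,6], [0,4,7], [0,6,8], [1,2,6], [1,2,7], [1,3,4], [1,3,8], [1,4,6], [1,7,8], [2,3,5], [2,5,6], [3,4,5], [4,5,7], [5,6,8], [5,7,8]

giving chain groups C_0 ≅ Z^9, C_1 ≅ Z^27, C_2 ≅ Z^18.

The boundary map ∂_1: C_1 → C_0 is given by ∂[p,q] = [q] − [p]. For instance
  ∂[4,6] = [6] − [4].
The resulting 9×27 matrix has rank 8, and its Smith normal form has invariant factors (1,1,1,1,1,1,1,1).

The boundary map ∂_2: C_2 → C_1 acts by ∂[p,q,r] = [q,r] − [p,r] + [p,q]. For instance
  ∂[4,5,7] = [5,7] − [4,7] + [4,5],
  ∂[2,5,6] = [5,6] − [2,6] + [2,5].
This gives a 27×18 integer matrix of rank 17; reducing to Smith normal form yields diagonal entries (1,1,1,1,1,1,1,1,1,1,1,1,1,1,1,1,1).

Reading off H_k = ker ∂_k / im ∂_{k+1}:

  H_0: rank C_0 − rank ∂_1 = 9 − 8 = 1, and the invariant factors of ∂_1 are all 1, so H_0 = Z.
  H_1: rank ker ∂_1 − rank ∂_2 = (27 − 8) − 17 = 2, and the invariant factors of ∂_2 are all 1, so H_1 = Z^2.
  H_2: rank ker ∂_2 − rank ∂_3 = (18 − 17) − 0 = 1, and there is no ∂_3, so H_2 = Z.

(K is a triangulation of the torus T^2.)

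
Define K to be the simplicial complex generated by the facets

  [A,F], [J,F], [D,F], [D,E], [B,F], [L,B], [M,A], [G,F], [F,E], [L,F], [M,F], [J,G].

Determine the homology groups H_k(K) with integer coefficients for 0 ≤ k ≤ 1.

Order the vertices as A < B < D < E < F < G < J < L < M. Listing each simplex with vertices in this order, K has dimension 1 with simplices:

  0-simplices (9): A, B, D, E, F, G, J, L, M
  1-simplices (12): AF, AM, BF, BL, DE, DF, EF, FG, FJ, FL, FM, GJ

Hence C_0 ≅ Z^9, C_1 ≅ Z^12.

∂_1: C_1 → C_0 maps an edge to its endpoints' difference, ∂[p,q] = q − p. For instance
  ∂GJ = J − G.
As a 9×12 matrix over Z this has rank 8, with invariant factors (1,1,1,1,1,1,1,1).

Computing H_k = (kernel of ∂_k) / (image of ∂_{k+1}):

  H_0: rank C_0 − rank ∂_1 = 9 − 8 = 1, and the invariant factors of ∂_1 are all 1, so H_0 ≅ Z.
  H_1: rank ker ∂_1 − rank ∂_2 = (12 − 8) − 0 = 4, and there is no ∂_2, so H_1 ≅ Z^4.

As a check, the Euler characteristic is 9 − 12 = -3, which agrees with 1 − 4 = -3.

H_0 = Z,  H_1 = Z^4.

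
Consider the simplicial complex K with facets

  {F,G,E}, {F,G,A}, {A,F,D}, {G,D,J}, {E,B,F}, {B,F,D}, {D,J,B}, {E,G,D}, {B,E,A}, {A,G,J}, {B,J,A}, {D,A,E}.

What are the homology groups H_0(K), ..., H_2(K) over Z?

H_0 ≅ Z,  H_1 ≅ Z/2,  H_2 = 0.

We work with the vertex ordering A < B < D < E < F < G < J. The simplices of K, each written with vertices in increasing order, are:

  0-simplices (7): A, B, D, E, F, G, J
  1-simplices (18): AB, AD, AE, AF, AG, AJ, BD, BE, BF, BJ, DE, DF, DG, DJ, EF, EG, FG, GJ
  2-simplices (12): ABE, ABJ, ADE, ADF, AFG, AGJ, BDF, BDJ, BEF, DEG, DGJ, EFG

so the chain groups are C_0 ≅ Z^7, C_1 ≅ Z^18, C_2 ≅ Z^12.

Boundary ∂_1: C_1 → C_0 is given by ∂[p,q] = [q] − [p].
The resulting 7×18 matrix has rank 6, and its Smith normal form has invariant factors (1,1,1,1,1,1).

∂_2: C_2 → C_1 acts by ∂[p,q,r] = [q,r] − [p,r] + [p,q]. For instance
  ∂ADF = DF − AF + AD,
  ∂DEG = EG − DG + DE.
The resulting 18×12 matrix has rank 12, and its Smith normal form has invariant factors (1,1,1,1,1,1,1,1,1,1,1,2).

Reading off H_k = ker ∂_k / im ∂_{k+1}:

  H_0: rank C_0 − rank ∂_1 = 7 − 6 = 1, and the invariant factors of ∂_1 are all 1, so H_0 ≅ Z.
  H_1: rank ker ∂_1 − rank ∂_2 = (18 − 6) − 12 = 0, and ∂_2 has invariant factor 2 > 1, so H_1 ≅ Z/2.
  H_2: rank ker ∂_2 − rank ∂_3 = (12 − 12) − 0 = 0, and there is no ∂_3, so H_2 ≅ 0.

As a check, the Euler characteristic is 7 − 18 + 12 = 1, which agrees with 1 − 0 + 0 = 1.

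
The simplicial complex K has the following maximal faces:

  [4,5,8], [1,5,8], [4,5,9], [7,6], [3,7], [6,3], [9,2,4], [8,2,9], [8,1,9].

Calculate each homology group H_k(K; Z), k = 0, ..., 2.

Order the vertices as 1 < 2 < 3 < 4 < 5 < 6 < 7 < 8 < 9. Listing each simplex with vertices in this order, K has dimension 2 with simplices:

  0-simplices (9): [1], [2], [3], [4], [5], [6], [7], [8], [9]
  1-simplices (15): [1,5], [1,8], [1,9], [2,4], [2,8], [2,9], [3,6], [3,7], [4,5], [4,8], [4,9], [5,8], [5,9], [6,7], [8,9]
  2-simplices (6): [1,5,8], [1,8,9], [2,4,9], [2,8,9], [4,5,8], [4,5,9]

giving chain groups C_0 ≅ Z^9, C_1 ≅ Z^15, C_2 ≅ Z^6.

Boundary ∂_1: C_1 → C_0 sends each edge [p,q] (with p < q) to q − p.
This gives a 9×15 integer matrix of rank 7; reducing to Smith normal form yields diagonal entries (1,1,1,1,1,1,1).

The boundary map ∂_2: C_2 → C_1 sends each 2-simplex [p,q,r] to [q,r] − [p,r] + [p,q]. For instance
  ∂[1,5,8] = [5,8] − [1,8] + [1,5],
  ∂[2,8,9] = [8,9] − [2,9] + [2,8].
The 15×6 boundary matrix has rank 6 and Smith normal form diag(1,1,1,1,1,1).

Now H_k = ker ∂_k / im ∂_{k+1}, so:

  H_0: rank C_0 − rank ∂_1 = 9 − 7 = 2, and the invariant factors of ∂_1 are all 1, so H_0 ≅ Z^2.
  H_1: rank ker ∂_1 − rank ∂_2 = (15 − 7) − 6 = 2, and the invariant factors of ∂_2 are all 1, so H_1 ≅ Z^2.
  H_2: rank ker ∂_2 − rank ∂_3 = (6 − 6) − 0 = 0, and there is no ∂_3, so H_2 ≅ 0.

H_0 = Z^2,  H_1 = Z^2,  H_2 = 0.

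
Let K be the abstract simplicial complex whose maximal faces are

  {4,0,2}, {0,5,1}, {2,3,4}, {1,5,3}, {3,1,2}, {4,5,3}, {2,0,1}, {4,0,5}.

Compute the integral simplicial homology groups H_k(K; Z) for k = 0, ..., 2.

H_0 = Z,  H_1 = 0,  H_2 = Z.

K has 6 vertices, 12 edges, 8 triangles.
rank ∂_0 = 0, rank ∂_1 = 5 ⇒ b_0 = 6 − 0 − 5 = 1; all invariant factors of ∂_1 are 1 so no torsion. So H_0 = Z.
rank ∂_1 = 5, rank ∂_2 = 7 ⇒ b_1 = 12 − 5 − 7 = 0; all invariant factors of ∂_2 are 1 so no torsion. So H_1 = 0.
rank ∂_2 = 7, rank ∂_3 = 0 ⇒ b_2 = 8 − 7 − 0 = 1. So H_2 = Z.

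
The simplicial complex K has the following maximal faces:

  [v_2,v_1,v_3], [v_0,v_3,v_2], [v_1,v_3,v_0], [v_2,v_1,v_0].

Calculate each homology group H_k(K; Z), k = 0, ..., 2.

We work with the vertex ordering v_0 < v_1 < v_2 < v_3. The simplices of K, each written with vertices in increasing order, are:

  0-simplices (4): [v_0], [v_1], [v_2], [v_3]
  1-simplices (6): [v_0,v_1], [v_0,v_2], [v_0,v_3], [v_1,v_2], [v_1,v_3], [v_2,v_3]
  2-simplices (4): [v_0,v_1,v_2], [v_0,v_1,v_3], [v_0,v_2,v_3], [v_1,v_2,v_3]

Hence C_0 ≅ Z^4, C_1 ≅ Z^6, C_2 ≅ Z^4.

∂_1: C_1 → C_0 is given by ∂[p,q] = [q] − [p]. For instance
  ∂[v_0,v_3] = [v_3] − [v_0].
As a 4×6 matrix over Z this has rank 3, with invariant factors (1,1,1).

The boundary map ∂_2: C_2 → C_1 sends each 2-simplex [p,q,r] to [q,r] − [p,r] + [p,q]. For instance
  ∂[v_0,v_2,v_3] = [v_2,v_3] − [v_0,v_3] + [v_0,v_2],
  ∂[v_0,v_1,v_3] = [v_1,v_3] − [v_0,v_3] + [v_0,v_1].
This gives a 6×4 integer matrix of rank 3; reducing to Smith normal form yields diagonal entries (1,1,1).

From H_k ≅ ker(∂_k) / im(∂_{k+1}) we obtain:

  H_0: rank C_0 − rank ∂_1 = 4 − 3 = 1, and the invariant factors of ∂_1 are all 1, so H_0 ≅ Z.
  H_1: rank ker ∂_1 − rank ∂_2 = (6 − 3) − 3 = 0, and the invariant factors of ∂_2 are all 1, so H_1 ≅ 0.
  H_2: rank ker ∂_2 − rank ∂_3 = (4 − 3) − 0 = 1, and there is no ∂_3, so H_2 ≅ Z.

As a check, the Euler characteristic is 4 − 6 + 4 = 2, which agrees with 1 − 0 + 1 = 2.
(K is a triangulation of the 2-sphere S^2.)

H_0 ≅ Z,  H_1 = 0,  H_2 ≅ Z.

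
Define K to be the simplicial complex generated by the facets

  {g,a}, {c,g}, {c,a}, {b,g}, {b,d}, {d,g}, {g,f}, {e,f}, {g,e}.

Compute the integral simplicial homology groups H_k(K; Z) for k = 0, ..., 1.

H_0 = Z,  H_1 = Z^3.

We work with the vertex ordering a < b < c < d < e < f < g. The simplices of K, each written with vertices in increasing order, are:

  0-simplices (7): a, b, c, d, e, f, g
  1-simplices (9): ac, ag, bd, bg, cg, dg, ef, eg, fg

giving chain groups C_0 ≅ Z^7, C_1 ≅ Z^9.

∂_1: C_1 → C_0 maps an edge to its endpoints' difference, ∂[p,q] = q − p. For instance
  ∂bg = g − b.
This gives a 7×9 integer matrix of rank 6; reducing to Smith normal form yields diagonal entries (1,1,1,1,1,1).

Computing H_k = (kernel of ∂_k) / (image of ∂_{k+1}):

  H_0: rank C_0 − rank ∂_1 = 7 − 6 = 1, and the invariant factors of ∂_1 are all 1, so H_0 = Z.
  H_1: rank ker ∂_1 − rank ∂_2 = (9 − 6) − 0 = 3, and there is no ∂_2, so H_1 = Z^3.

As a check, the Euler characteristic is 7 − 9 = -2, which agrees with 1 − 3 = -2.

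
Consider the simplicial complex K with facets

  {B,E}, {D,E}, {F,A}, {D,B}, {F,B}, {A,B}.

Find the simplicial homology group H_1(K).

H_1 ≅ Z^2.

Fix the vertex order A < B < D < E < F and write every simplex with vertices in increasing order. Then dim K = 1 and the simplices of K are:

  0-simplices (5): A, B, D, E, F
  1-simplices (6): AB, AF, BD, BE, BF, DE

so the chain groups are C_0 ≅ Z^5, C_1 ≅ Z^6.

∂_1: C_1 → C_0 is given by ∂[p,q] = [q] − [p].
As a 5×6 matrix over Z this has rank 4, with invariant factors (1,1,1,1).

From H_k ≅ ker(∂_k) / im(∂_{k+1}) we obtain:

  H_1: rank ker ∂_1 − rank ∂_2 = (6 − 4) − 0 = 2, and there is no ∂_2, so H_1 = Z^2.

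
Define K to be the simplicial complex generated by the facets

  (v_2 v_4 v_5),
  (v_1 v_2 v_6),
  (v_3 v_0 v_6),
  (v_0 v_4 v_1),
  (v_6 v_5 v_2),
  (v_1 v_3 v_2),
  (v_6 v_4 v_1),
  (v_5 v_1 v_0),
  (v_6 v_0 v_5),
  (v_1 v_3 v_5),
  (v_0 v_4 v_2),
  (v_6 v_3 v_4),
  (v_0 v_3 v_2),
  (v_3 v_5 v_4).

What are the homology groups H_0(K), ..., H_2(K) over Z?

H_0 = Z,  H_1 = Z^2,  H_2 = Z.

Order the vertices as v_0 < v_1 < v_2 < v_3 < v_4 < v_5 < v_6. Listing each simplex with vertices in this order, K has dimension 2 with simplices:

  0-simplices (7): [v_0], [v_1], [v_2], [v_3], [v_4], [v_5], [v_6]
  1-simplices (21): (21 of them)
  2-simplices (14): (14 of them)

Hence C_0 ≅ Z^7, C_1 ≅ Z^21, C_2 ≅ Z^14.

Boundary ∂_1: C_1 → C_0 is given by ∂[p,q] = [q] − [p].
The 7×21 boundary matrix has rank 6 and Smith normal form diag(1,1,1,1,1,1).

Boundary ∂_2: C_2 → C_1 maps a triangle to the signed sum of its edges. For instance
  ∂[v_2,v_4,v_5] = [v_4,v_5] − [v_2,v_5] + [v_2,v_4],
  ∂[v_0,v_3,v_6] = [v_3,v_6] − [v_0,v_6] + [v_0,v_3].
The 21×14 boundary matrix has rank 13 and Smith normal form diag(1,1,1,1,1,1,1,1,1,1,1,1,1).

From H_k ≅ ker(∂_k) / im(∂_{k+1}) we obtain:

  H_0: rank C_0 − rank ∂_1 = 7 − 6 = 1, and the invariant factors of ∂_1 are all 1, so H_0 ≅ Z.
  H_1: rank ker ∂_1 − rank ∂_2 = (21 − 6) − 13 = 2, and the invariant factors of ∂_2 are all 1, so H_1 ≅ Z^2.
  H_2: rank ker ∂_2 − rank ∂_3 = (14 − 13) − 0 = 1, and there is no ∂_3, so H_2 ≅ Z.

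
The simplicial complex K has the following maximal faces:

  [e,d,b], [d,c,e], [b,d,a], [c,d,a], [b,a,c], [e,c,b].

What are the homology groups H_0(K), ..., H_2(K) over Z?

H_0 = Z,  H_1 = 0,  H_2 = Z.

Fix the vertex order a < b < c < d < e and write every simplex with vertices in increasing order. Then dim K = 2 and the simplices of K are:

  0-simplices (5): a, b, c, d, e
  1-simplices (9): ab, ac, ad, bc, bd, be, cd, ce, de
  2-simplices (6): abc, abd, acd, bce, bde, cde

so the chain groups are C_0 ≅ Z^5, C_1 ≅ Z^9, C_2 ≅ Z^6.

Boundary ∂_1: C_1 → C_0 sends each edge [p,q] (with p < q) to q − p. For instance
  ∂bd = d − b.
The resulting 5×9 matrix has rank 4, and its Smith normal form has invariant factors (1,1,1,1).

The boundary map ∂_2: C_2 → C_1 sends each 2-simplex [p,q,r] to [q,r] − [p,r] + [p,q]. For instance
  ∂cde = de − ce + cd,
  ∂bde = de − be + bd.
The 9×6 boundary matrix has rank 5 and Smith normal form diag(1,1,1,1,1).

From H_k ≅ ker(∂_k) / im(∂_{k+1}) we obtain:

  H_0: rank C_0 − rank ∂_1 = 5 − 4 = 1, and the invariant factors of ∂_1 are all 1, so H_0 = Z.
  H_1: rank ker ∂_1 − rank ∂_2 = (9 − 4) − 5 = 0, and the invariant factors of ∂_2 are all 1, so H_1 = 0.
  H_2: rank ker ∂_2 − rank ∂_3 = (6 − 5) − 0 = 1, and there is no ∂_3, so H_2 = Z.

As a check, the Euler characteristic is 5 − 9 + 6 = 2, which agrees with 1 − 0 + 1 = 2.
(K is a triangulation of the 2-sphere S^2.)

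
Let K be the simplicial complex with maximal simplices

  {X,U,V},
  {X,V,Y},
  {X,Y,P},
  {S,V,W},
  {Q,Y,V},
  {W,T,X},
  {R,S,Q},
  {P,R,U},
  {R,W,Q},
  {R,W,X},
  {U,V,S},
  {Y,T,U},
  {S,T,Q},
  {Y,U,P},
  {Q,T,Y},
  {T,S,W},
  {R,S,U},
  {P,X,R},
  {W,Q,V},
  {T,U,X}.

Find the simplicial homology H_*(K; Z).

H_0 ≅ Z,  H_1 ≅ Z ⊕ Z_2,  H_2 = 0.

Take the total order P < Q < R < S < T < U < V < W < X < Y on the vertex set. Then K (dimension 2) consists of the simplices:

  0-simplices (10): P, Q, R, S, T, U, V, W, X, Y
  1-simplices (30): PR, PU, PX, PY, QR, QS, QT, QV, QW, QY, RS, RU, RW, RX, ST, SU, SV, SW, TU, TW, TX, TY, UV, UX, UY, VW, VX, VY, WX, XY
  2-simplices (20): PRU, PRX, PUY, PXY, QRS, QRW, QST, QTY, QVW, QVY, RSU, RWX, STW, SUV, SVW, TUX, TUY, TWX, UVX, VXY

so the chain groups are C_0 ≅ Z^10, C_1 ≅ Z^30, C_2 ≅ Z^20.

∂_1: C_1 → C_0 maps an edge to its endpoints' difference, ∂[p,q] = q − p.
As a 10×30 matrix over Z this has rank 9, with invariant factors (1,1,1,1,1,1,1,1,1).

Boundary ∂_2: C_2 → C_1 sends each 2-simplex [p,q,r] to [q,r] − [p,r] + [p,q]. For instance
  ∂PUY = UY − PY + PU,
  ∂RWX = WX − RX + RW.
As a 30×20 matrix over Z this has rank 20, with invariant factors (1,1,1,1,1,1,1,1,1,1,1,1,1,1,1,1,1,1,1,2).

Reading off H_k = ker ∂_k / im ∂_{k+1}:

  H_0: rank C_0 − rank ∂_1 = 10 − 9 = 1, and the invariant factors of ∂_1 are all 1, so H_0 = Z.
  H_1: rank ker ∂_1 − rank ∂_2 = (30 − 9) − 20 = 1, and ∂_2 has invariant factor 2 > 1, so H_1 = Z ⊕ Z_2.
  H_2: rank ker ∂_2 − rank ∂_3 = (20 − 20) − 0 = 0, and there is no ∂_3, so H_2 = 0.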